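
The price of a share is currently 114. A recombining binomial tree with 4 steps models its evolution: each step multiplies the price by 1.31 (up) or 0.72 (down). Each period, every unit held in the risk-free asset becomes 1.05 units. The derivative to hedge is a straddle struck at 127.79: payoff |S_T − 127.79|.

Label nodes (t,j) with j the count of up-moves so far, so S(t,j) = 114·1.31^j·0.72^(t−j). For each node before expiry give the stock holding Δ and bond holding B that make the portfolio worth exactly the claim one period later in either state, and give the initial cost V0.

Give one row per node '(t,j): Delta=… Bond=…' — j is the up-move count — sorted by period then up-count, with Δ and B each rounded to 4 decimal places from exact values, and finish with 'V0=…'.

Since d<R<u, set p* = (R−d)/(u−d) = 0.5593; price each node as the discounted p*-expectation of its children.
At expiry t=4: V(4,0)=97.1538, V(4,1)=72.0491, V(4,2)=26.3726, V(4,3)=56.7333, V(4,4)=207.9399
Node (3,0) S=42.5503: V=(p*·72.0491+(1−p*)·97.1538)/1.05=79.1545; Δ=(72.0491−97.1538)/(55.7409−30.6362)=-1.0000; B=V−Δ·S=121.7048
Node (3,1) S=77.4179: V=(p*·26.3726+(1−p*)·72.0491)/1.05=44.2869; Δ=(26.3726−72.0491)/(101.4174−55.7409)=-1.0000; B=V−Δ·S=121.7048
Node (3,2) S=140.8575: V=(p*·56.7333+(1−p*)·26.3726)/1.05=41.2895; Δ=(56.7333−26.3726)/(184.5233−101.4174)=0.3653; B=V−Δ·S=-10.1693
Node (3,3) S=256.2824: V=(p*·207.9399+(1−p*)·56.7333)/1.05=134.5776; Δ=(207.9399−56.7333)/(335.7299−184.5233)=1.0000; B=V−Δ·S=-121.7048
Node (2,0) S=59.0976: V=(p*·44.2869+(1−p*)·79.1545)/1.05=56.8117; Δ=(44.2869−79.1545)/(77.4179−42.5503)=-1.0000; B=V−Δ·S=115.9093
Node (2,1) S=107.5248: V=(p*·41.2895+(1−p*)·44.2869)/1.05=40.5813; Δ=(41.2895−44.2869)/(140.8575−77.4179)=-0.0472; B=V−Δ·S=45.6616
Node (2,2) S=195.6354: V=(p*·134.5776+(1−p*)·41.2895)/1.05=89.0168; Δ=(134.5776−41.2895)/(256.2824−140.8575)=0.8082; B=V−Δ·S=-69.0986
Node (1,0) S=82.0800: V=(p*·40.5813+(1−p*)·56.8117)/1.05=45.4607; Δ=(40.5813−56.8117)/(107.5248−59.0976)=-0.3351; B=V−Δ·S=72.9697
Node (1,1) S=149.3400: V=(p*·89.0168+(1−p*)·40.5813)/1.05=64.4499; Δ=(89.0168−40.5813)/(195.6354−107.5248)=0.5497; B=V−Δ·S=-17.6441
Node (0,0) S=114.0000: V=(p*·64.4499+(1−p*)·45.4607)/1.05=53.4112; Δ=(64.4499−45.4607)/(149.3400−82.0800)=0.2823; B=V−Δ·S=21.2261
Check: Δ(0,0)·S0 + B(0,0) = 53.4112 = V0.

(0,0): Delta=0.2823 Bond=21.2261
(1,0): Delta=-0.3351 Bond=72.9697
(1,1): Delta=0.5497 Bond=-17.6441
(2,0): Delta=-1.0000 Bond=115.9093
(2,1): Delta=-0.0472 Bond=45.6616
(2,2): Delta=0.8082 Bond=-69.0986
(3,0): Delta=-1.0000 Bond=121.7048
(3,1): Delta=-1.0000 Bond=121.7048
(3,2): Delta=0.3653 Bond=-10.1693
(3,3): Delta=1.0000 Bond=-121.7048
V0=53.4112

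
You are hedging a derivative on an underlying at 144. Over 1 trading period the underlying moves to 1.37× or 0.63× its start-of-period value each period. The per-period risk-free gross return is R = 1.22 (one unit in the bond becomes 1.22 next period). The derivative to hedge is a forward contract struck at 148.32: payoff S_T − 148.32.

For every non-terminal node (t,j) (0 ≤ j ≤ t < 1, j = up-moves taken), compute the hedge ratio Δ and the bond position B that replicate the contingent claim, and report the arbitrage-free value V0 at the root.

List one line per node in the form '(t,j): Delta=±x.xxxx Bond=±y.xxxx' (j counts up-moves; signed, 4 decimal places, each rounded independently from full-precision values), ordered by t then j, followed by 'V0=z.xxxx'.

The replicating-portfolio and risk-neutral prices coincide; use p* = (1.22−0.63)/(1.37−0.63) = 0.7973 for the latter.
Terminal payoffs: V(1,0)=-57.6000, V(1,1)=48.9600
(0,0): S=144.0000. Δ = (V_up−V_dn)/(S_up−S_dn) = (48.9600−-57.6000)/(197.2800−90.7200) = 1.0000. V = [p*·48.9600 + (1−p*)·-57.6000]/1.22 = 22.4262. B = V − Δ·S = -121.5738.
Each (Δ,B) replicates both successor values, so the strategy is self-financing and V0 is arbitrage-free.

(0,0): Delta=1.0000 Bond=-121.5738
V0=22.4262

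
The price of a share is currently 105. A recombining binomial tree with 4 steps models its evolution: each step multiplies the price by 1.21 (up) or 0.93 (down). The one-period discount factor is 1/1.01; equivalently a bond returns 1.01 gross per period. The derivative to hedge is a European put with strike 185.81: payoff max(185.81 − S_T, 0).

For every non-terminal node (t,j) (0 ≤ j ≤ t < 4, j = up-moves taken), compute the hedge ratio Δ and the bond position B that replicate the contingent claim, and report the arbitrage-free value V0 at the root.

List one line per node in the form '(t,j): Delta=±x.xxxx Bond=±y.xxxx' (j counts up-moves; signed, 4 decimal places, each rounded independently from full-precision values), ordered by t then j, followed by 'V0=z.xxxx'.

(0,0): Delta=-0.9698 Bond=175.6365
(1,0): Delta=-1.0000 Bond=180.3454
(1,1): Delta=-0.9117 Bond=170.0118
(2,0): Delta=-1.0000 Bond=182.1488
(2,1): Delta=-1.0000 Bond=182.1488
(2,2): Delta=-0.7419 Bond=145.6196
(3,0): Delta=-1.0000 Bond=183.9703
(3,1): Delta=-1.0000 Bond=183.9703
(3,2): Delta=-1.0000 Bond=183.9703
(3,3): Delta=-0.2461 Bond=54.8396
V0=73.8112

The replicating-portfolio and risk-neutral prices coincide; use p* = (1.01−0.93)/(1.21−0.93) = 0.2857 for the latter.
At expiry t=4: V(4,0)=107.2645, V(4,1)=83.6164, V(4,2)=52.8485, V(4,3)=12.8171, V(4,4)=0.0000
Node (3,0) S=84.4575: V=(p*·83.6164+(1−p*)·107.2645)/1.01=99.5128; Δ=(83.6164−107.2645)/(102.1936−78.5455)=-1.0000; B=V−Δ·S=183.9703
Node (3,1) S=109.8855: V=(p*·52.8485+(1−p*)·83.6164)/1.01=74.0848; Δ=(52.8485−83.6164)/(132.9615−102.1936)=-1.0000; B=V−Δ·S=183.9703
Node (3,2) S=142.9694: V=(p*·12.8171+(1−p*)·52.8485)/1.01=41.0009; Δ=(12.8171−52.8485)/(172.9929−132.9615)=-1.0000; B=V−Δ·S=183.9703
Node (3,3) S=186.0139: V=(p*·0.0000+(1−p*)·12.8171)/1.01=9.0644; Δ=(0.0000−12.8171)/(225.0768−172.9929)=-0.2461; B=V−Δ·S=54.8396
Node (2,0) S=90.8145: V=(p*·74.0848+(1−p*)·99.5128)/1.01=91.3343; Δ=(74.0848−99.5128)/(109.8855−84.4575)=-1.0000; B=V−Δ·S=182.1488
Node (2,1) S=118.1565: V=(p*·41.0009+(1−p*)·74.0848)/1.01=63.9923; Δ=(41.0009−74.0848)/(142.9694−109.8855)=-1.0000; B=V−Δ·S=182.1488
Node (2,2) S=153.7305: V=(p*·9.0644+(1−p*)·41.0009)/1.01=31.5606; Δ=(9.0644−41.0009)/(186.0139−142.9694)=-0.7419; B=V−Δ·S=145.6196
Node (1,0) S=97.6500: V=(p*·63.9923+(1−p*)·91.3343)/1.01=82.6954; Δ=(63.9923−91.3343)/(118.1565−90.8145)=-1.0000; B=V−Δ·S=180.3454
Node (1,1) S=127.0500: V=(p*·31.5606+(1−p*)·63.9923)/1.01=54.1843; Δ=(31.5606−63.9923)/(153.7305−118.1565)=-0.9117; B=V−Δ·S=170.0118
Node (0,0) S=105.0000: V=(p*·54.1843+(1−p*)·82.6954)/1.01=73.8112; Δ=(54.1843−82.6954)/(127.0500−97.6500)=-0.9698; B=V−Δ·S=175.6365
The time-0 hedge costs 73.8112, which is the no-arbitrage price.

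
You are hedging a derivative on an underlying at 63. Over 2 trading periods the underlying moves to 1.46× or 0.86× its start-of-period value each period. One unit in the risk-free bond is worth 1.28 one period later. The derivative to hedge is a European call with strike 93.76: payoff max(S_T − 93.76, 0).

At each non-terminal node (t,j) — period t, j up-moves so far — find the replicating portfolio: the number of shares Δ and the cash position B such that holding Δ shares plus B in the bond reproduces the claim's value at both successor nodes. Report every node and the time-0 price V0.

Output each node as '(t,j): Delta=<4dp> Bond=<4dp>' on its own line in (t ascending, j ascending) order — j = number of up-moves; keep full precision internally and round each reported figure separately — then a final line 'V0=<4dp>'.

(0,0): Delta=0.5864 Bond=-24.8205
(1,0): Delta=0.0000 Bond=0.0000
(1,1): Delta=0.7344 Bond=-45.3861
V0=12.1216

Since d<R<u, set p* = (R−d)/(u−d) = 0.7000; price each node as the discounted p*-expectation of its children.
Terminal values V(2,·): V(2,0)=0.0000, V(2,1)=0.0000, V(2,2)=40.5308
(1,0): S=54.1800. Δ = (V_up−V_dn)/(S_up−S_dn) = (0.0000−0.0000)/(79.1028−46.5948) = 0.0000. V = [p*·0.0000 + (1−p*)·0.0000]/1.28 = 0.0000. B = V − Δ·S = 0.0000.
(1,1): S=91.9800. Δ = (V_up−V_dn)/(S_up−S_dn) = (40.5308−0.0000)/(134.2908−79.1028) = 0.7344. V = [p*·40.5308 + (1−p*)·0.0000]/1.28 = 22.1653. B = V − Δ·S = -45.3861.
(0,0): S=63.0000. Δ = (V_up−V_dn)/(S_up−S_dn) = (22.1653−0.0000)/(91.9800−54.1800) = 0.5864. V = [p*·22.1653 + (1−p*)·0.0000]/1.28 = 12.1216. B = V − Δ·S = -24.8205.
The time-0 hedge costs 12.1216, which is the no-arbitrage price.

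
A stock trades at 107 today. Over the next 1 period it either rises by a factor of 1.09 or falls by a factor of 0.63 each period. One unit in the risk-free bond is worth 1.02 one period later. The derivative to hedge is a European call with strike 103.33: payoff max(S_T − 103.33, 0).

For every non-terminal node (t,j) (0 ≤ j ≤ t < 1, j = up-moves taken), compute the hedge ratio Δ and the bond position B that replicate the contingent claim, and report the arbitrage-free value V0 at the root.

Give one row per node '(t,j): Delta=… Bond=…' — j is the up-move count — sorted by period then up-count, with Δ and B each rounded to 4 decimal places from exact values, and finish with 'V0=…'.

(0,0): Delta=0.2702 Bond=-17.8581
V0=11.0550

Since d<R<u, set p* = (R−d)/(u−d) = 0.8478; price each node as the discounted p*-expectation of its children.
Payoff layer (t=1): V(1,0)=0.0000, V(1,1)=13.3000
Node (0,0) S=107.0000: V=(p*·13.3000+(1−p*)·0.0000)/1.02=11.0550; Δ=(13.3000−0.0000)/(116.6300−67.4100)=0.2702; B=V−Δ·S=-17.8581
Each (Δ,B) replicates both successor values, so the strategy is self-financing and V0 is arbitrage-free.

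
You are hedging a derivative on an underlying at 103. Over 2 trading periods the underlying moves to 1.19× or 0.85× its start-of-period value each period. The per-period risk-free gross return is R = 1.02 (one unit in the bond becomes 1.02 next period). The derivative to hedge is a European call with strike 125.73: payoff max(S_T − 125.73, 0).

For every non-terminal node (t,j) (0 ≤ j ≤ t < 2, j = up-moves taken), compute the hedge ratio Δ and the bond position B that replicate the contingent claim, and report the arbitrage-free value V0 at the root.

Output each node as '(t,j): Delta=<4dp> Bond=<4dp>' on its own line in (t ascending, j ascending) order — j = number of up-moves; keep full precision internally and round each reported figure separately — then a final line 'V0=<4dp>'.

(0,0): Delta=0.2817 Bond=-24.1834
(1,0): Delta=0.0000 Bond=0.0000
(1,1): Delta=0.4830 Bond=-49.3341
V0=4.8367

The replicating-portfolio and risk-neutral prices coincide; use p* = (1.02−0.85)/(1.19−0.85) = 0.5000 for the latter.
Payoff layer (t=2): V(2,0)=0.0000, V(2,1)=0.0000, V(2,2)=20.1283
Node (1,0) S=87.5500: V=(p*·0.0000+(1−p*)·0.0000)/1.02=0.0000; Δ=(0.0000−0.0000)/(104.1845−74.4175)=0.0000; B=V−Δ·S=0.0000
Node (1,1) S=122.5700: V=(p*·20.1283+(1−p*)·0.0000)/1.02=9.8668; Δ=(20.1283−0.0000)/(145.8583−104.1845)=0.4830; B=V−Δ·S=-49.3341
Node (0,0) S=103.0000: V=(p*·9.8668+(1−p*)·0.0000)/1.02=4.8367; Δ=(9.8668−0.0000)/(122.5700−87.5500)=0.2817; B=V−Δ·S=-24.1834
The time-0 hedge costs 4.8367, which is the no-arbitrage price.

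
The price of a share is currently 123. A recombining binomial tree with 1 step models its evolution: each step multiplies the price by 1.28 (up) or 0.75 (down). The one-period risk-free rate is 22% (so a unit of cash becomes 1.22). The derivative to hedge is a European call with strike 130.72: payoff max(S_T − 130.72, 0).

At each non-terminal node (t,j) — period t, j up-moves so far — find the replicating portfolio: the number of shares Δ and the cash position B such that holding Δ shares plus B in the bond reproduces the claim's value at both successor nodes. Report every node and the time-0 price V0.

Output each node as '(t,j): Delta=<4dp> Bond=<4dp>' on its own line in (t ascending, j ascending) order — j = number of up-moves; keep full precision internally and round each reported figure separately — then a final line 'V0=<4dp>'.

Risk-neutral probability p* = (R−d)/(u−d) = (1.22−0.75)/(1.28−0.75) = 0.8868.
Payoff layer (t=1): V(1,0)=0.0000, V(1,1)=26.7200
  t=0,j=0: stock 123.0000 → up 157.4400 (V=26.7200), down 92.2500 (V=0.0000). Price 19.4222; hedge Δ=0.4099, bond B=-30.9929.
Root portfolio cost Δ·123+B reproduces V0=19.4222.

(0,0): Delta=0.4099 Bond=-30.9929
V0=19.4222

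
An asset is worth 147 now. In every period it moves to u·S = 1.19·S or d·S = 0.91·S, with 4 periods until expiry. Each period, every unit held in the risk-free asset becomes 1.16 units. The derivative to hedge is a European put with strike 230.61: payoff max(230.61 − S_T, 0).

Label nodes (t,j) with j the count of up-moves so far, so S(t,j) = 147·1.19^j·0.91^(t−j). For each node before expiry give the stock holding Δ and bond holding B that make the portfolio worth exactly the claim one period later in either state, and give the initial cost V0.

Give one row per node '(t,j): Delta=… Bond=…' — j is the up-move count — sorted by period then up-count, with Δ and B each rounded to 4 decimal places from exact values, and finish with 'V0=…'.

(0,0): Delta=-0.2890 Bond=45.3736
(1,0): Delta=-1.0000 Bond=147.7421
(1,1): Delta=-0.2238 Bond=41.2203
(2,0): Delta=-1.0000 Bond=171.3808
(2,1): Delta=-1.0000 Bond=171.3808
(2,2): Delta=-0.1525 Bond=32.9877
(3,0): Delta=-1.0000 Bond=198.8017
(3,1): Delta=-1.0000 Bond=198.8017
(3,2): Delta=-1.0000 Bond=198.8017
(3,3): Delta=-0.0748 Bond=19.0015
V0=2.8886

Under the risk-neutral measure, an up-move has probability p* = (R−d)/(u−d) = 0.8929 and values discount at R = 1.16.
Payoff layer (t=4): V(4,0)=129.8048, V(4,1)=98.7878, V(4,2)=58.2272, V(4,3)=5.1863, V(4,4)=0.0000
Node (3,0) S=110.7749: V=(p*·98.7878+(1−p*)·129.8048)/1.16=88.0268; Δ=(98.7878−129.8048)/(131.8222−100.8052)=-1.0000; B=V−Δ·S=198.8017
Node (3,1) S=144.8595: V=(p*·58.2272+(1−p*)·98.7878)/1.16=53.9422; Δ=(58.2272−98.7878)/(172.3828−131.8222)=-1.0000; B=V−Δ·S=198.8017
Node (3,2) S=189.4317: V=(p*·5.1863+(1−p*)·58.2272)/1.16=9.3700; Δ=(5.1863−58.2272)/(225.4237−172.3828)=-1.0000; B=V−Δ·S=198.8017
Node (3,3) S=247.7184: V=(p*·0.0000+(1−p*)·5.1863)/1.16=0.4790; Δ=(0.0000−5.1863)/(294.7849−225.4237)=-0.0748; B=V−Δ·S=19.0015
Node (2,0) S=121.7307: V=(p*·53.9422+(1−p*)·88.0268)/1.16=49.6501; Δ=(53.9422−88.0268)/(144.8595−110.7749)=-1.0000; B=V−Δ·S=171.3808
Node (2,1) S=159.1863: V=(p*·9.3700+(1−p*)·53.9422)/1.16=12.1945; Δ=(9.3700−53.9422)/(189.4317−144.8595)=-1.0000; B=V−Δ·S=171.3808
Node (2,2) S=208.1667: V=(p*·0.4790+(1−p*)·9.3700)/1.16=1.2342; Δ=(0.4790−9.3700)/(247.7184−189.4317)=-0.1525; B=V−Δ·S=32.9877
Node (1,0) S=133.7700: V=(p*·12.1945+(1−p*)·49.6501)/1.16=13.9721; Δ=(12.1945−49.6501)/(159.1863−121.7307)=-1.0000; B=V−Δ·S=147.7421
Node (1,1) S=174.9300: V=(p*·1.2342+(1−p*)·12.1945)/1.16=2.0763; Δ=(1.2342−12.1945)/(208.1667−159.1863)=-0.2238; B=V−Δ·S=41.2203
Node (0,0) S=147.0000: V=(p*·2.0763+(1−p*)·13.9721)/1.16=2.8886; Δ=(2.0763−13.9721)/(174.9300−133.7700)=-0.2890; B=V−Δ·S=45.3736
Check: Δ(0,0)·S0 + B(0,0) = 2.8886 = V0.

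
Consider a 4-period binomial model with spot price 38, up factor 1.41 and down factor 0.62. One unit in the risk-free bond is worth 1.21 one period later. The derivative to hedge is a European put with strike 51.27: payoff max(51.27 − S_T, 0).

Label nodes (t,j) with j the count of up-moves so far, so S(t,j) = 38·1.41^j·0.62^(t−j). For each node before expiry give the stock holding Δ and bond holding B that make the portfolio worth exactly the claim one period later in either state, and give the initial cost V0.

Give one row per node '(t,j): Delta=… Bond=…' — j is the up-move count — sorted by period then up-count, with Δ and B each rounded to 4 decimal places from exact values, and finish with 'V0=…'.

Under the risk-neutral measure, an up-move has probability p* = (R−d)/(u−d) = 0.7468 and values discount at R = 1.21.
Payoff layer (t=4): V(4,0)=45.6550, V(4,1)=38.5004, V(4,2)=22.2294, V(4,3)=0.0000, V(4,4)=0.0000
(3,0): S=9.0565. Δ = (V_up−V_dn)/(S_up−S_dn) = (38.5004−45.6550)/(12.7696−5.6150) = -1.0000. V = [p*·38.5004 + (1−p*)·45.6550]/1.21 = 33.3154. B = V − Δ·S = 42.3719.
(3,1): S=20.5962. Δ = (V_up−V_dn)/(S_up−S_dn) = (22.2294−38.5004)/(29.0406−12.7696) = -1.0000. V = [p*·22.2294 + (1−p*)·38.5004]/1.21 = 21.7757. B = V − Δ·S = 42.3719.
(3,2): S=46.8396. Δ = (V_up−V_dn)/(S_up−S_dn) = (0.0000−22.2294)/(66.0439−29.0406) = -0.6007. V = [p*·0.0000 + (1−p*)·22.2294]/1.21 = 4.6510. B = V − Δ·S = 32.7895.
(3,3): S=106.5224. Δ = (V_up−V_dn)/(S_up−S_dn) = (0.0000−0.0000)/(150.1966−66.0439) = 0.0000. V = [p*·0.0000 + (1−p*)·0.0000]/1.21 = 0.0000. B = V − Δ·S = 0.0000.
(2,0): S=14.6072. Δ = (V_up−V_dn)/(S_up−S_dn) = (21.7757−33.3154)/(20.5962−9.0565) = -1.0000. V = [p*·21.7757 + (1−p*)·33.3154]/1.21 = 20.4109. B = V − Δ·S = 35.0181.
(2,1): S=33.2196. Δ = (V_up−V_dn)/(S_up−S_dn) = (4.6510−21.7757)/(46.8396−20.5962) = -0.6525. V = [p*·4.6510 + (1−p*)·21.7757]/1.21 = 7.4268. B = V − Δ·S = 29.1037.
(2,2): S=75.5478. Δ = (V_up−V_dn)/(S_up−S_dn) = (0.0000−4.6510)/(106.5224−46.8396) = -0.0779. V = [p*·0.0000 + (1−p*)·4.6510]/1.21 = 0.9731. B = V − Δ·S = 6.8604.
(1,0): S=23.5600. Δ = (V_up−V_dn)/(S_up−S_dn) = (7.4268−20.4109)/(33.2196−14.6072) = -0.6976. V = [p*·7.4268 + (1−p*)·20.4109]/1.21 = 8.8544. B = V − Δ·S = 25.2901.
(1,1): S=53.5800. Δ = (V_up−V_dn)/(S_up−S_dn) = (0.9731−7.4268)/(75.5478−33.2196) = -0.1525. V = [p*·0.9731 + (1−p*)·7.4268]/1.21 = 2.1545. B = V − Δ·S = 10.3237.
(0,0): S=38.0000. Δ = (V_up−V_dn)/(S_up−S_dn) = (2.1545−8.8544)/(53.5800−23.5600) = -0.2232. V = [p*·2.1545 + (1−p*)·8.8544]/1.21 = 3.1824. B = V − Δ·S = 11.6633.
Root portfolio cost Δ·38+B reproduces V0=3.1824.

(0,0): Delta=-0.2232 Bond=11.6633
(1,0): Delta=-0.6976 Bond=25.2901
(1,1): Delta=-0.1525 Bond=10.3237
(2,0): Delta=-1.0000 Bond=35.0181
(2,1): Delta=-0.6525 Bond=29.1037
(2,2): Delta=-0.0779 Bond=6.8604
(3,0): Delta=-1.0000 Bond=42.3719
(3,1): Delta=-1.0000 Bond=42.3719
(3,2): Delta=-0.6007 Bond=32.7895
(3,3): Delta=0.0000 Bond=0.0000
V0=3.1824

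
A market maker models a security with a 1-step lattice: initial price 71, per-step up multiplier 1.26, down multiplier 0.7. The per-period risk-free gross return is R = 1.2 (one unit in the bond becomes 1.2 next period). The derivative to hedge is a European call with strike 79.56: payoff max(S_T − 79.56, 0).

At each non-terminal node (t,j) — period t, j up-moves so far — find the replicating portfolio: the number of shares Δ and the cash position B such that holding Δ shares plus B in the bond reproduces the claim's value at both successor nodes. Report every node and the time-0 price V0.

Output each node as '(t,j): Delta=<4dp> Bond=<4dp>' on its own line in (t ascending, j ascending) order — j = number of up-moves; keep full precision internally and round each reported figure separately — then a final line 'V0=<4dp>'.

(0,0): Delta=0.2490 Bond=-10.3125
V0=7.3661

Under the risk-neutral measure, an up-move has probability p* = (R−d)/(u−d) = 0.8929 and values discount at R = 1.2.
Terminal values V(1,·): V(1,0)=0.0000, V(1,1)=9.9000
  t=0,j=0: stock 71.0000 → up 89.4600 (V=9.9000), down 49.7000 (V=0.0000). Price 7.3661; hedge Δ=0.2490, bond B=-10.3125.
Self-financing check: at every node Δ·S+B equals the discounted successor values.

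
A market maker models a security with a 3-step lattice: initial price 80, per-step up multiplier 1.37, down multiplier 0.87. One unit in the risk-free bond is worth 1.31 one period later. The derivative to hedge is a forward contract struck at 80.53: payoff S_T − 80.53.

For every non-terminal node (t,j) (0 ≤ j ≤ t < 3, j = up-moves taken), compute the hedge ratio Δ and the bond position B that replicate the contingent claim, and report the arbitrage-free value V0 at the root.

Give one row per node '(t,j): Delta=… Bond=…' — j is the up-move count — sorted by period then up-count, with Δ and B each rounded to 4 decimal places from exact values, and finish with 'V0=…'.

Under the risk-neutral measure, an up-move has probability p* = (R−d)/(u−d) = 0.8800 and values discount at R = 1.31.
At expiry t=3: V(3,0)=-27.8498, V(3,1)=2.4262, V(3,2)=50.1022, V(3,3)=125.1782
Node (2,0) S=60.5520: V=(p*·2.4262+(1−p*)·-27.8498)/1.31=-0.9213; Δ=(2.4262−-27.8498)/(82.9562−52.6802)=1.0000; B=V−Δ·S=-61.4733
Node (2,1) S=95.3520: V=(p*·50.1022+(1−p*)·2.4262)/1.31=33.8787; Δ=(50.1022−2.4262)/(130.6322−82.9562)=1.0000; B=V−Δ·S=-61.4733
Node (2,2) S=150.1520: V=(p*·125.1782+(1−p*)·50.1022)/1.31=88.6787; Δ=(125.1782−50.1022)/(205.7082−130.6322)=1.0000; B=V−Δ·S=-61.4733
Node (1,0) S=69.6000: V=(p*·33.8787+(1−p*)·-0.9213)/1.31=22.6738; Δ=(33.8787−-0.9213)/(95.3520−60.5520)=1.0000; B=V−Δ·S=-46.9262
Node (1,1) S=109.6000: V=(p*·88.6787+(1−p*)·33.8787)/1.31=62.6738; Δ=(88.6787−33.8787)/(150.1520−95.3520)=1.0000; B=V−Δ·S=-46.9262
Node (0,0) S=80.0000: V=(p*·62.6738+(1−p*)·22.6738)/1.31=44.1785; Δ=(62.6738−22.6738)/(109.6000−69.6000)=1.0000; B=V−Δ·S=-35.8215
Root portfolio cost Δ·80+B reproduces V0=44.1785.

(0,0): Delta=1.0000 Bond=-35.8215
(1,0): Delta=1.0000 Bond=-46.9262
(1,1): Delta=1.0000 Bond=-46.9262
(2,0): Delta=1.0000 Bond=-61.4733
(2,1): Delta=1.0000 Bond=-61.4733
(2,2): Delta=1.0000 Bond=-61.4733
V0=44.1785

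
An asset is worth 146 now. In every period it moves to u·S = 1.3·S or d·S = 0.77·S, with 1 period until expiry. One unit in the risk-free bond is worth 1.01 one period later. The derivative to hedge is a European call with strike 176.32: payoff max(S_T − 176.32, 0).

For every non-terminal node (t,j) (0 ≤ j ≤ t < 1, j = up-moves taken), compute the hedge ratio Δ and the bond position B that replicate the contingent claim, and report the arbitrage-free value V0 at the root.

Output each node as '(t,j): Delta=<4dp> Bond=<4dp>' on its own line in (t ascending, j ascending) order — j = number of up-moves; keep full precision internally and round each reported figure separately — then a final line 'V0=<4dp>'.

(0,0): Delta=0.1742 Bond=-19.3902
V0=6.0437

The replicating-portfolio and risk-neutral prices coincide; use p* = (1.01−0.77)/(1.3−0.77) = 0.4528 for the latter.
At expiry t=1: V(1,0)=0.0000, V(1,1)=13.4800
  t=0,j=0: stock 146.0000 → up 189.8000 (V=13.4800), down 112.4200 (V=0.0000). Price 6.0437; hedge Δ=0.1742, bond B=-19.3902.
Self-financing check: at every node Δ·S+B equals the discounted successor values.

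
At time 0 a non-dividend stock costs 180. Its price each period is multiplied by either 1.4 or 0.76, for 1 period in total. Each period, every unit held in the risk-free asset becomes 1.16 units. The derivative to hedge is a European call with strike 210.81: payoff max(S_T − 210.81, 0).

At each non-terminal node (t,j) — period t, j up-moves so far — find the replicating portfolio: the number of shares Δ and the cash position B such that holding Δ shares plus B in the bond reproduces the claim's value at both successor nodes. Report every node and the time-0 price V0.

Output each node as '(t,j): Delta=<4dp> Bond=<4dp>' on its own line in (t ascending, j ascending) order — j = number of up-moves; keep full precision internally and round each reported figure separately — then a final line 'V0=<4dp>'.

Since d<R<u, set p* = (R−d)/(u−d) = 0.6250; price each node as the discounted p*-expectation of its children.
At expiry t=1: V(1,0)=0.0000, V(1,1)=41.1900
(0,0): S=180.0000. Δ = (V_up−V_dn)/(S_up−S_dn) = (41.1900−0.0000)/(252.0000−136.8000) = 0.3576. V = [p*·41.1900 + (1−p*)·0.0000]/1.16 = 22.1929. B = V − Δ·S = -42.1665.
Each (Δ,B) replicates both successor values, so the strategy is self-financing and V0 is arbitrage-free.

(0,0): Delta=0.3576 Bond=-42.1665
V0=22.1929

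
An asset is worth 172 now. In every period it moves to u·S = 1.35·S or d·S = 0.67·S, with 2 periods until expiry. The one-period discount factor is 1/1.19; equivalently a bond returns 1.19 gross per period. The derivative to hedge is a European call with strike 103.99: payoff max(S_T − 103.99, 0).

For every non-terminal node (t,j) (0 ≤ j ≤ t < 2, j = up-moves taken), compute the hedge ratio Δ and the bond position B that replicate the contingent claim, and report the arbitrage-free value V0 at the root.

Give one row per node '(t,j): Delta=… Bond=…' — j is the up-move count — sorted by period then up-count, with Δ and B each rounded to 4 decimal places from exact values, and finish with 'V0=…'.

(0,0): Delta=0.9547 Bond=-64.6004
(1,0): Delta=0.6583 Bond=-42.7104
(1,1): Delta=1.0000 Bond=-87.3866
V0=99.6129

Risk-neutral probability p* = (R−d)/(u−d) = (1.19−0.67)/(1.35−0.67) = 0.7647.
Payoff layer (t=2): V(2,0)=0.0000, V(2,1)=51.5840, V(2,2)=209.4800
Node (1,0) S=115.2400: V=(p*·51.5840+(1−p*)·0.0000)/1.19=33.1484; Δ=(51.5840−0.0000)/(155.5740−77.2108)=0.6583; B=V−Δ·S=-42.7104
Node (1,1) S=232.2000: V=(p*·209.4800+(1−p*)·51.5840)/1.19=144.8134; Δ=(209.4800−51.5840)/(313.4700−155.5740)=1.0000; B=V−Δ·S=-87.3866
Node (0,0) S=172.0000: V=(p*·144.8134+(1−p*)·33.1484)/1.19=99.6129; Δ=(144.8134−33.1484)/(232.2000−115.2400)=0.9547; B=V−Δ·S=-64.6004
Root portfolio cost Δ·172+B reproduces V0=99.6129.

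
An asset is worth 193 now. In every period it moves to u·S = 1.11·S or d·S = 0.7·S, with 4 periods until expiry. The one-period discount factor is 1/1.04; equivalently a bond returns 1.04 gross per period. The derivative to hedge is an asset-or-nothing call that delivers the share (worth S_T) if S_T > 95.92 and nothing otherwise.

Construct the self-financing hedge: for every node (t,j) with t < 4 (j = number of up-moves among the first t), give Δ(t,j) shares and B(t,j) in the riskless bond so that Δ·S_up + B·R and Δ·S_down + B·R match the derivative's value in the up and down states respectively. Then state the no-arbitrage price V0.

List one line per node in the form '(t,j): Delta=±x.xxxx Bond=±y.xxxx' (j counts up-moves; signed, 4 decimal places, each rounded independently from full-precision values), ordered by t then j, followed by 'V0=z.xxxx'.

(0,0): Delta=1.0583 Bond=-12.3318
(1,0): Delta=1.3341 Bond=-50.0787
(1,1): Delta=1.0225 Bond=-5.1552
(2,0): Delta=2.3962 Bond=-152.5253
(2,1): Delta=1.1962 Bond=-31.4023
(2,2): Delta=1.0000 Bond=0.0000
(3,0): Delta=0.0000 Bond=0.0000
(3,1): Delta=2.7073 Bond=-191.2847
(3,2): Delta=1.0000 Bond=0.0000
(3,3): Delta=1.0000 Bond=0.0000
V0=191.9294

The replicating-portfolio and risk-neutral prices coincide; use p* = (1.04−0.7)/(1.11−0.7) = 0.8293 for the latter.
At expiry t=4: V(4,0)=0.0000, V(4,1)=0.0000, V(4,2)=116.5197, V(4,3)=184.7669, V(4,4)=292.9876
  t=3,j=0: stock 66.1990 → up 73.4809 (V=0.0000), down 46.3393 (V=0.0000). Price 0.0000; hedge Δ=0.0000, bond B=0.0000.
  t=3,j=1: stock 104.9727 → up 116.5197 (V=116.5197), down 73.4809 (V=0.0000). Price 92.9097; hedge Δ=2.7073, bond B=-191.2847.
  t=3,j=2: stock 166.4567 → up 184.7669 (V=184.7669), down 116.5197 (V=116.5197). Price 166.4567; hedge Δ=1.0000, bond B=0.0000.
  t=3,j=3: stock 263.9528 → up 292.9876 (V=292.9876), down 184.7669 (V=184.7669). Price 263.9528; hedge Δ=1.0000, bond B=0.0000.
  t=2,j=0: stock 94.5700 → up 104.9727 (V=92.9097), down 66.1990 (V=0.0000). Price 74.0837; hedge Δ=2.3962, bond B=-152.5253.
  t=2,j=1: stock 149.9610 → up 166.4567 (V=166.4567), down 104.9727 (V=92.9097). Price 147.9807; hedge Δ=1.1962, bond B=-31.4023.
  t=2,j=2: stock 237.7953 → up 263.9528 (V=263.9528), down 166.4567 (V=166.4567). Price 237.7953; hedge Δ=1.0000, bond B=0.0000.
  t=1,j=0: stock 135.1000 → up 149.9610 (V=147.9807), down 94.5700 (V=74.0837). Price 130.1578; hedge Δ=1.3341, bond B=-50.0787.
  t=1,j=1: stock 214.2300 → up 237.7953 (V=237.7953), down 149.9610 (V=147.9807). Price 213.9049; hedge Δ=1.0225, bond B=-5.1552.
  t=0,j=0: stock 193.0000 → up 214.2300 (V=213.9049), down 135.1000 (V=130.1578). Price 191.9294; hedge Δ=1.0583, bond B=-12.3318.
Self-financing check: at every node Δ·S+B equals the discounted successor values.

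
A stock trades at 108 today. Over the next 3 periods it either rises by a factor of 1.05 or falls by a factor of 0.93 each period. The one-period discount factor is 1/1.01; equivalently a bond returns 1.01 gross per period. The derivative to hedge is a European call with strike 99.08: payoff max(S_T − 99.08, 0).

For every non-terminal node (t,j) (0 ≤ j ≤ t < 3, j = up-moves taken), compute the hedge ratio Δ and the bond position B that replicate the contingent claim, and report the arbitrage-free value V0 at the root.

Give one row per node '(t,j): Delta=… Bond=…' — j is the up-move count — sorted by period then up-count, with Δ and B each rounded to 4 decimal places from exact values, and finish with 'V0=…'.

The replicating-portfolio and risk-neutral prices coincide; use p* = (1.01−0.93)/(1.05−0.93) = 0.6667 for the latter.
Terminal payoffs: V(3,0)=0.0000, V(3,1)=0.0000, V(3,2)=11.6551, V(3,3)=25.9435
Node (2,0) S=93.4092: V=(p*·0.0000+(1−p*)·0.0000)/1.01=0.0000; Δ=(0.0000−0.0000)/(98.0797−86.8706)=0.0000; B=V−Δ·S=0.0000
Node (2,1) S=105.4620: V=(p*·11.6551+(1−p*)·0.0000)/1.01=7.6931; Δ=(11.6551−0.0000)/(110.7351−98.0797)=0.9210; B=V−Δ·S=-89.4327
Node (2,2) S=119.0700: V=(p*·25.9435+(1−p*)·11.6551)/1.01=20.9710; Δ=(25.9435−11.6551)/(125.0235−110.7351)=1.0000; B=V−Δ·S=-98.0990
Node (1,0) S=100.4400: V=(p*·7.6931+(1−p*)·0.0000)/1.01=5.0780; Δ=(7.6931−0.0000)/(105.4620−93.4092)=0.6383; B=V−Δ·S=-59.0315
Node (1,1) S=113.4000: V=(p*·20.9710+(1−p*)·7.6931)/1.01=16.3812; Δ=(20.9710−7.6931)/(119.0700−105.4620)=0.9757; B=V−Δ·S=-94.2676
Node (0,0) S=108.0000: V=(p*·16.3812+(1−p*)·5.0780)/1.01=12.4886; Δ=(16.3812−5.0780)/(113.4000−100.4400)=0.8722; B=V−Δ·S=-81.7052
Self-financing check: at every node Δ·S+B equals the discounted successor values.

(0,0): Delta=0.8722 Bond=-81.7052
(1,0): Delta=0.6383 Bond=-59.0315
(1,1): Delta=0.9757 Bond=-94.2676
(2,0): Delta=0.0000 Bond=0.0000
(2,1): Delta=0.9210 Bond=-89.4327
(2,2): Delta=1.0000 Bond=-98.0990
V0=12.4886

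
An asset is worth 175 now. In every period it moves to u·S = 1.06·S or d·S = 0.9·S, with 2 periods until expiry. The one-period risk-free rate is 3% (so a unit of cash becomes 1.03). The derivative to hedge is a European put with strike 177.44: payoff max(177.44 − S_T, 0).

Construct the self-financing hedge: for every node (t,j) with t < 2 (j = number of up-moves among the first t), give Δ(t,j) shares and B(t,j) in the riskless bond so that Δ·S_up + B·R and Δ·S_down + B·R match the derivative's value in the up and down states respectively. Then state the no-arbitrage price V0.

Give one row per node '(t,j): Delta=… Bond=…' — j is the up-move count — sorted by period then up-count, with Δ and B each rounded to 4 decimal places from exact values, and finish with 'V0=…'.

(0,0): Delta=-0.4594 Bond=84.5845
(1,0): Delta=-1.0000 Bond=172.2718
(1,1): Delta=-0.3534 Bond=67.4721
V0=4.1954

Risk-neutral probability p* = (R−d)/(u−d) = (1.03−0.9)/(1.06−0.9) = 0.8125.
Terminal values V(2,·): V(2,0)=35.6900, V(2,1)=10.4900, V(2,2)=0.0000
Node (1,0) S=157.5000: V=(p*·10.4900+(1−p*)·35.6900)/1.03=14.7718; Δ=(10.4900−35.6900)/(166.9500−141.7500)=-1.0000; B=V−Δ·S=172.2718
Node (1,1) S=185.5000: V=(p*·0.0000+(1−p*)·10.4900)/1.03=1.9096; Δ=(0.0000−10.4900)/(196.6300−166.9500)=-0.3534; B=V−Δ·S=67.4721
Node (0,0) S=175.0000: V=(p*·1.9096+(1−p*)·14.7718)/1.03=4.1954; Δ=(1.9096−14.7718)/(185.5000−157.5000)=-0.4594; B=V−Δ·S=84.5845
The time-0 hedge costs 4.1954, which is the no-arbitrage price.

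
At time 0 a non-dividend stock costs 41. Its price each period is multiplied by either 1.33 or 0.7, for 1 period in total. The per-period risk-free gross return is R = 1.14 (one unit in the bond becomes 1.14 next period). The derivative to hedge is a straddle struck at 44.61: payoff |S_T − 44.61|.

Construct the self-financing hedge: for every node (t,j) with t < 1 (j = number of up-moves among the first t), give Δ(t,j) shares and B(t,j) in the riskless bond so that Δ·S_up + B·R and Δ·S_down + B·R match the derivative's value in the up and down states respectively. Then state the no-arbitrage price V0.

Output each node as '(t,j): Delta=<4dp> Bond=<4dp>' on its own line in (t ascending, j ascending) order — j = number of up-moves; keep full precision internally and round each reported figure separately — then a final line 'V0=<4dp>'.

No-arbitrage ⇒ martingale measure with p* = (R−d)/(u−d) = 0.6984.
Terminal values V(1,·): V(1,0)=15.9100, V(1,1)=9.9200
(0,0): S=41.0000. Δ = (V_up−V_dn)/(S_up−S_dn) = (9.9200−15.9100)/(54.5300−28.7000) = -0.2319. V = [p*·9.9200 + (1−p*)·15.9100]/1.14 = 10.2864. B = V − Δ·S = 19.7943.
The time-0 hedge costs 10.2864, which is the no-arbitrage price.

(0,0): Delta=-0.2319 Bond=19.7943
V0=10.2864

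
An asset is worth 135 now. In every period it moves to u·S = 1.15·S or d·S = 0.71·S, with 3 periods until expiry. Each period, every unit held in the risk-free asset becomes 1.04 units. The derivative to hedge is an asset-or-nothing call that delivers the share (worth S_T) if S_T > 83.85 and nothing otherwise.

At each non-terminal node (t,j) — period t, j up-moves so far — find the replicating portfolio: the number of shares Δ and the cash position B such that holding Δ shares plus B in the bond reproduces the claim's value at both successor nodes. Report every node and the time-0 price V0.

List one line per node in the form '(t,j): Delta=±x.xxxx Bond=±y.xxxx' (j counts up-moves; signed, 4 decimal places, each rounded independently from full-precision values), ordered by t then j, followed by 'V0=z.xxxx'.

Under the risk-neutral measure, an up-move has probability p* = (R−d)/(u−d) = 0.7500 and values discount at R = 1.04.
At expiry t=3: V(3,0)=0.0000, V(3,1)=0.0000, V(3,2)=126.7616, V(3,3)=205.3181
Node (2,0) S=68.0535: V=(p*·0.0000+(1−p*)·0.0000)/1.04=0.0000; Δ=(0.0000−0.0000)/(78.2615−48.3180)=0.0000; B=V−Δ·S=0.0000
Node (2,1) S=110.2275: V=(p*·126.7616+(1−p*)·0.0000)/1.04=91.4146; Δ=(126.7616−0.0000)/(126.7616−78.2615)=2.6136; B=V−Δ·S=-196.6800
Node (2,2) S=178.5375: V=(p*·205.3181+(1−p*)·126.7616)/1.04=178.5375; Δ=(205.3181−126.7616)/(205.3181−126.7616)=1.0000; B=V−Δ·S=0.0000
Node (1,0) S=95.8500: V=(p*·91.4146+(1−p*)·0.0000)/1.04=65.9240; Δ=(91.4146−0.0000)/(110.2275−68.0535)=2.1676; B=V−Δ·S=-141.8365
Node (1,1) S=155.2500: V=(p*·178.5375+(1−p*)·91.4146)/1.04=150.7277; Δ=(178.5375−91.4146)/(178.5375−110.2275)=1.2754; B=V−Δ·S=-47.2788
Node (0,0) S=135.0000: V=(p*·150.7277+(1−p*)·65.9240)/1.04=124.5450; Δ=(150.7277−65.9240)/(155.2500−95.8500)=1.4277; B=V−Δ·S=-68.1906
The time-0 hedge costs 124.5450, which is the no-arbitrage price.

(0,0): Delta=1.4277 Bond=-68.1906
(1,0): Delta=2.1676 Bond=-141.8365
(1,1): Delta=1.2754 Bond=-47.2788
(2,0): Delta=0.0000 Bond=0.0000
(2,1): Delta=2.6136 Bond=-196.6800
(2,2): Delta=1.0000 Bond=0.0000
V0=124.5450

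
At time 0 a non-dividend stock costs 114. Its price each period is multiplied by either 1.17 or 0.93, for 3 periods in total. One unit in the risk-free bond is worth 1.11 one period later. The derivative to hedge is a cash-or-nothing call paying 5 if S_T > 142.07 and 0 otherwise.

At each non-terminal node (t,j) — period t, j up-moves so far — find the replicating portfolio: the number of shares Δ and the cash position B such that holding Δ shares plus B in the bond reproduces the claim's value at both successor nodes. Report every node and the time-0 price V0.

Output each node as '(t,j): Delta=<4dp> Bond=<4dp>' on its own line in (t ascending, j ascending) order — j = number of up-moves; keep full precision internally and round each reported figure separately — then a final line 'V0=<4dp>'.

Since d<R<u, set p* = (R−d)/(u−d) = 0.7500; price each node as the discounted p*-expectation of its children.
Terminal values V(3,·): V(3,0)=0.0000, V(3,1)=0.0000, V(3,2)=5.0000, V(3,3)=5.0000
Node (2,0) S=98.5986: V=(p*·0.0000+(1−p*)·0.0000)/1.11=0.0000; Δ=(0.0000−0.0000)/(115.3604−91.6967)=0.0000; B=V−Δ·S=0.0000
Node (2,1) S=124.0434: V=(p*·5.0000+(1−p*)·0.0000)/1.11=3.3784; Δ=(5.0000−0.0000)/(145.1308−115.3604)=0.1680; B=V−Δ·S=-17.4550
Node (2,2) S=156.0546: V=(p*·5.0000+(1−p*)·5.0000)/1.11=4.5045; Δ=(5.0000−5.0000)/(182.5839−145.1308)=0.0000; B=V−Δ·S=4.5045
Node (1,0) S=106.0200: V=(p*·3.3784+(1−p*)·0.0000)/1.11=2.2827; Δ=(3.3784−0.0000)/(124.0434−98.5986)=0.1328; B=V−Δ·S=-11.7939
Node (1,1) S=133.3800: V=(p*·4.5045+(1−p*)·3.3784)/1.11=3.8045; Δ=(4.5045−3.3784)/(156.0546−124.0434)=0.0352; B=V−Δ·S=-0.8877
Node (0,0) S=114.0000: V=(p*·3.8045+(1−p*)·2.2827)/1.11=3.0847; Δ=(3.8045−2.2827)/(133.3800−106.0200)=0.0556; B=V−Δ·S=-3.2561
The time-0 hedge costs 3.0847, which is the no-arbitrage price.

(0,0): Delta=0.0556 Bond=-3.2561
(1,0): Delta=0.1328 Bond=-11.7939
(1,1): Delta=0.0352 Bond=-0.8877
(2,0): Delta=0.0000 Bond=0.0000
(2,1): Delta=0.1680 Bond=-17.4550
(2,2): Delta=0.0000 Bond=4.5045
V0=3.0847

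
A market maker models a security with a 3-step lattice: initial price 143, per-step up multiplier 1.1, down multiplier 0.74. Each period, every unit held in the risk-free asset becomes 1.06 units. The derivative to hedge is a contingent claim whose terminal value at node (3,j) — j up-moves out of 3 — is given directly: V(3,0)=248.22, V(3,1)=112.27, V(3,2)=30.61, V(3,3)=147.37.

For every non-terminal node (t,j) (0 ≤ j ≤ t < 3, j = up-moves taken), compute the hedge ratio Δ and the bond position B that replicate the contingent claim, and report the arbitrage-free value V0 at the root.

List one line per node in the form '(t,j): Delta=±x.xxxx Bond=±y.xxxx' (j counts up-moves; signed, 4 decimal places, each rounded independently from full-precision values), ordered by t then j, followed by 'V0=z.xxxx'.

Risk-neutral probability p* = (R−d)/(u−d) = (1.06−0.74)/(1.1−0.74) = 0.8889.
Terminal values V(3,·): V(3,0)=248.2200, V(3,1)=112.2700, V(3,2)=30.6100, V(3,3)=147.3700
(2,0): S=78.3068. Δ = (V_up−V_dn)/(S_up−S_dn) = (112.2700−248.2200)/(86.1375−57.9470) = -4.8226. V = [p*·112.2700 + (1−p*)·248.2200]/1.06 = 120.1656. B = V − Δ·S = 497.8045.
(2,1): S=116.4020. Δ = (V_up−V_dn)/(S_up−S_dn) = (30.6100−112.2700)/(128.0422−86.1375) = -1.9487. V = [p*·30.6100 + (1−p*)·112.2700]/1.06 = 37.4371. B = V − Δ·S = 264.2704.
(2,2): S=173.0300. Δ = (V_up−V_dn)/(S_up−S_dn) = (147.3700−30.6100)/(190.3330−128.0422) = 1.8744. V = [p*·147.3700 + (1−p*)·30.6100]/1.06 = 126.7893. B = V − Δ·S = -197.5440.
(1,0): S=105.8200. Δ = (V_up−V_dn)/(S_up−S_dn) = (37.4371−120.1656)/(116.4020−78.3068) = -2.1716. V = [p*·37.4371 + (1−p*)·120.1656]/1.06 = 43.9898. B = V − Δ·S = 273.7912.
(1,1): S=157.3000. Δ = (V_up−V_dn)/(S_up−S_dn) = (126.7893−37.4371)/(173.0300−116.4020) = 1.5779. V = [p*·126.7893 + (1−p*)·37.4371]/1.06 = 110.2465. B = V − Δ·S = -137.9541.
(0,0): S=143.0000. Δ = (V_up−V_dn)/(S_up−S_dn) = (110.2465−43.9898)/(157.3000−105.8200) = 1.2870. V = [p*·110.2465 + (1−p*)·43.9898]/1.06 = 97.0610. B = V − Δ·S = -86.9855.
Each (Δ,B) replicates both successor values, so the strategy is self-financing and V0 is arbitrage-free.

(0,0): Delta=1.2870 Bond=-86.9855
(1,0): Delta=-2.1716 Bond=273.7912
(1,1): Delta=1.5779 Bond=-137.9541
(2,0): Delta=-4.8226 Bond=497.8045
(2,1): Delta=-1.9487 Bond=264.2704
(2,2): Delta=1.8744 Bond=-197.5440
V0=97.0610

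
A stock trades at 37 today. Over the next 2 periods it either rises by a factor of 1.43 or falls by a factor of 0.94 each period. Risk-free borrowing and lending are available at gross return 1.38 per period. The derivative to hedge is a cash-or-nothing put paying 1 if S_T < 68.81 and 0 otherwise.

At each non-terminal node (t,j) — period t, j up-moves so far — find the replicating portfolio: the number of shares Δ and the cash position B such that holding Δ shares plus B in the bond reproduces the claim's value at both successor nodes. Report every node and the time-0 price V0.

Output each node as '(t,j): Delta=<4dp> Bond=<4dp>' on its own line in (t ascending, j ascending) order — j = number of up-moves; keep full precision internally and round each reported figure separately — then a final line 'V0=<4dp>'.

(0,0): Delta=-0.0359 Bond=1.4296
(1,0): Delta=0.0000 Bond=0.7246
(1,1): Delta=-0.0386 Bond=2.1148
V0=0.1017

Under the risk-neutral measure, an up-move has probability p* = (R−d)/(u−d) = 0.8980 and values discount at R = 1.38.
Payoff layer (t=2): V(2,0)=1.0000, V(2,1)=1.0000, V(2,2)=0.0000
  t=1,j=0: stock 34.7800 → up 49.7354 (V=1.0000), down 32.6932 (V=1.0000). Price 0.7246; hedge Δ=0.0000, bond B=0.7246.
  t=1,j=1: stock 52.9100 → up 75.6613 (V=0.0000), down 49.7354 (V=1.0000). Price 0.0739; hedge Δ=-0.0386, bond B=2.1148.
  t=0,j=0: stock 37.0000 → up 52.9100 (V=0.0739), down 34.7800 (V=0.7246). Price 0.1017; hedge Δ=-0.0359, bond B=1.4296.
The time-0 hedge costs 0.1017, which is the no-arbitrage price.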